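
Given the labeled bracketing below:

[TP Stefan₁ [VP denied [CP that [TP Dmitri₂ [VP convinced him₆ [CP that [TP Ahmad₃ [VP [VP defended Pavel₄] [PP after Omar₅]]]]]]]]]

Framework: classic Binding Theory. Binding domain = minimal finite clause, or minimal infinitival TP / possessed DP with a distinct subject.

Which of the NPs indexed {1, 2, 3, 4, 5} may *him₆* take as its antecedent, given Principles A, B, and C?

*him* is a pronoun, so Principle B applies: it must be free in its binding domain.
Binding domain of *him₆*: the embedded TP, whose subject is Dmitri₂.
*Stefan₁* c-commands the pronoun but from outside its binding domain, and is not c-commanded by it → coindexation permitted.
*Dmitri₂* c-commands the pronoun within its binding domain → coindexation would violate Principle B.
*Ahmad₃*: the pronoun c-commands this R-expression → coindexation would violate Principle C on *Ahmad₃*.
*Pavel₄*: the pronoun c-commands this R-expression → coindexation would violate Principle C on *Pavel₄*.
*Omar₅*: the pronoun c-commands this R-expression → coindexation would violate Principle C on *Omar₅*.

{1}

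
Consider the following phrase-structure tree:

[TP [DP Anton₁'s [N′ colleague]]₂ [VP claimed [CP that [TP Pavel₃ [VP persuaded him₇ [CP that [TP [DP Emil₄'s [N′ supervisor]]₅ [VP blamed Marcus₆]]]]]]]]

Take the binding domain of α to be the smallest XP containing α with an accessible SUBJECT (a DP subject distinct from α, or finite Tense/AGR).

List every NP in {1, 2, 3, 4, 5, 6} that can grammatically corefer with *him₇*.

{1, 2}

*him* is a pronoun, so Principle B applies: it must be free in its binding domain.
Binding domain of *him₇*: the embedded TP, whose subject is Pavel₃.
*Anton₁* and the pronoun do not c-command one another → neither Principle B nor Principle C is at stake; coindexation permitted.
*[Anton₁'s colleague]₂* c-commands the pronoun but from outside its binding domain, and is not c-commanded by it → coindexation permitted.
*Pavel₃* c-commands the pronoun within its binding domain → coindexation would violate Principle B.
*Emil₄*: the pronoun c-commands this R-expression → coindexation would violate Principle C on *Emil₄*.
*[Emil₄'s supervisor]₅*: the pronoun c-commands this R-expression → coindexation would violate Principle C on *[Emil₄'s supervisor]₅*.
*Marcus₆*: the pronoun c-commands this R-expression → coindexation would violate Principle C on *Marcus₆*.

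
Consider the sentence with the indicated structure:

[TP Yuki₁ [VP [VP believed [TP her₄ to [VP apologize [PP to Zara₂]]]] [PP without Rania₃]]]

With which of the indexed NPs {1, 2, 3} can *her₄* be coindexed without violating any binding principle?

{3}

*her* is a pronoun, so Principle B applies: it must be free in its binding domain.
Binding domain of *her₄*: the matrix TP, whose subject is Yuki₁.
*Yuki₁* c-commands the pronoun within its binding domain → coindexation would violate Principle B.
*Zara₂*: the pronoun c-commands this R-expression → coindexation would violate Principle C on *Zara₂*.
*Rania₃* and the pronoun do not c-command one another → neither Principle B nor Principle C is at stake; coindexation permitted.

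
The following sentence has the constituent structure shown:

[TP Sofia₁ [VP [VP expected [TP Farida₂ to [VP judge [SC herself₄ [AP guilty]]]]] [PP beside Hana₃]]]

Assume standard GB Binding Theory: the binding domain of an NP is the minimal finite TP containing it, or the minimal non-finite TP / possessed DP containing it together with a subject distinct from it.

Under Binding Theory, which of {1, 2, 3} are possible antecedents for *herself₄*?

*herself* is an anaphor, so Principle A applies: it must be bound in its binding domain.
Binding domain of *herself₄*: the embedded TP, whose subject is Farida₂.
*Sofia₁* c-commands the anaphor but is outside its binding domain → cannot satisfy Principle A.
*Farida₂* c-commands the anaphor within its binding domain → licit binder.
*Hana₃* does not c-command the anaphor → cannot bind it.

{2}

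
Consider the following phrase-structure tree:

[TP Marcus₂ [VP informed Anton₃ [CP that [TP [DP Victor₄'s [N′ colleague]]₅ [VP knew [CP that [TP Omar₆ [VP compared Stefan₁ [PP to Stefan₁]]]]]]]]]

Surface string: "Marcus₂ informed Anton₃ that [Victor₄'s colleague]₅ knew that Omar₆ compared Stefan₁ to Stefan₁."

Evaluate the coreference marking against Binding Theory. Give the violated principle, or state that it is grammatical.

Principle C

The two coindexed NPs are *Stefan₁* (the higher occurrence) and *Stefan₁* (the lower occurrence).
*Stefan₁* (the lower occurrence) is an R-expression. Principle C requires it to be free everywhere.
*Stefan₁* (the higher occurrence) c-commands it and carries the same index.
The R-expression is bound → Principle C violation.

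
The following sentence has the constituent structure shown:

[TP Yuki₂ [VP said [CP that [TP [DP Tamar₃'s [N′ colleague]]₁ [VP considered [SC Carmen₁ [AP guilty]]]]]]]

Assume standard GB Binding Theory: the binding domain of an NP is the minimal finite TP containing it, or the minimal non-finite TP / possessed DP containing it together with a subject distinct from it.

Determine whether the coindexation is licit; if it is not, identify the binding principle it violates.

Principle C

The two coindexed NPs are *[Tamar₃'s colleague]₁* and *Carmen₁*.
*Carmen₁* is an R-expression. Principle C requires it to be free everywhere.
*[Tamar₃'s colleague]₁* c-commands it and carries the same index.
The R-expression is bound → Principle C violation.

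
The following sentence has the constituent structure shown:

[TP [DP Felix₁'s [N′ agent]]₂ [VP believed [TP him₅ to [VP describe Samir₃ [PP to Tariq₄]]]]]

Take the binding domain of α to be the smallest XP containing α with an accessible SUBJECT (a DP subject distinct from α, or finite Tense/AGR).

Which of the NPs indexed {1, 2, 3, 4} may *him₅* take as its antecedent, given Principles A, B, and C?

{1}

*him* is a pronoun, so Principle B applies: it must be free in its binding domain.
Binding domain of *him₅*: the matrix TP, whose subject is [Felix₁'s agent]₂.
*Felix₁* and the pronoun do not c-command one another → neither Principle B nor Principle C is at stake; coindexation permitted.
*[Felix₁'s agent]₂* c-commands the pronoun within its binding domain → coindexation would violate Principle B.
*Samir₃*: the pronoun c-commands this R-expression → coindexation would violate Principle C on *Samir₃*.
*Tariq₄*: the pronoun c-commands this R-expression → coindexation would violate Principle C on *Tariq₄*.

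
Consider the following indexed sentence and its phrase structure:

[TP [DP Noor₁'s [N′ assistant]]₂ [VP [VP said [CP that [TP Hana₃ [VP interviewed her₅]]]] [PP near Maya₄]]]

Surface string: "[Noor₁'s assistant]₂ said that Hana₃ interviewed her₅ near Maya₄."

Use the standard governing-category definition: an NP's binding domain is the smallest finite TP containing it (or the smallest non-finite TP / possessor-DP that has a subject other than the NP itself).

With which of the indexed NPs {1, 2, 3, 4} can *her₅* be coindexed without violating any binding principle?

{1, 2, 4}

*her* is a pronoun, so Principle B applies: it must be free in its binding domain.
Binding domain of *her₅*: the embedded TP, whose subject is Hana₃.
*Noor₁* and the pronoun do not c-command one another → neither Principle B nor Principle C is at stake; coindexation permitted.
*[Noor₁'s assistant]₂* c-commands the pronoun but from outside its binding domain, and is not c-commanded by it → coindexation permitted.
*Hana₃* c-commands the pronoun within its binding domain → coindexation would violate Principle B.
*Maya₄* and the pronoun do not c-command one another → neither Principle B nor Principle C is at stake; coindexation permitted.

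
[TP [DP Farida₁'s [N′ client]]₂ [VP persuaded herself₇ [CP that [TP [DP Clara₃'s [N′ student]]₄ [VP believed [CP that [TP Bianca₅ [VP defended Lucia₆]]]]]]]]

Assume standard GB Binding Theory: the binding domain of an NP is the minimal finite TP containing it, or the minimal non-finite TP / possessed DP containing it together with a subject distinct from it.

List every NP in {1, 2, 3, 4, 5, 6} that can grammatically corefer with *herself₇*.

{2}

*herself* is an anaphor, so Principle A applies: it must be bound in its binding domain.
Binding domain of *herself₇*: the matrix TP, whose subject is [Farida₁'s client]₂.
*Farida₁* does not c-command the anaphor → cannot bind it.
*[Farida₁'s client]₂* c-commands the anaphor within its binding domain → licit binder.
*Clara₃* does not c-command the anaphor → cannot bind it.
*[Clara₃'s student]₄* does not c-command the anaphor → cannot bind it.
*Bianca₅* does not c-command the anaphor → cannot bind it.
*Lucia₆* does not c-command the anaphor → cannot bind it.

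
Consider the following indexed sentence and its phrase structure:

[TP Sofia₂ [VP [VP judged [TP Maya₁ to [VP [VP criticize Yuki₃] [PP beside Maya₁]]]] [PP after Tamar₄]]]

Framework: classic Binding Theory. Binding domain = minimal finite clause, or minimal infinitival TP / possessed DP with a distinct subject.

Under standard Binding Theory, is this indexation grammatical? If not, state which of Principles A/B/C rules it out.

Principle C

The two coindexed NPs are *Maya₁* (the higher occurrence) and *Maya₁* (the lower occurrence).
*Maya₁* (the lower occurrence) is an R-expression. Principle C requires it to be free everywhere.
*Maya₁* (the higher occurrence) c-commands it and carries the same index.
The R-expression is bound → Principle C violation.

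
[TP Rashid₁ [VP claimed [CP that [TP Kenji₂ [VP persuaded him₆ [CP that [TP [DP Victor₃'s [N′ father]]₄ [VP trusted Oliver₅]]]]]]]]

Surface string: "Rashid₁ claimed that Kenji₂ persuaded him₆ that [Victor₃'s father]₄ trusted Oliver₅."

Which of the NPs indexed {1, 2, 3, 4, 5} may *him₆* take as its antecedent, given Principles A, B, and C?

{1}

*him* is a pronoun, so Principle B applies: it must be free in its binding domain.
Binding domain of *him₆*: the embedded TP, whose subject is Kenji₂.
*Rashid₁* c-commands the pronoun but from outside its binding domain, and is not c-commanded by it → coindexation permitted.
*Kenji₂* c-commands the pronoun within its binding domain → coindexation would violate Principle B.
*Victor₃*: the pronoun c-commands this R-expression → coindexation would violate Principle C on *Victor₃*.
*[Victor₃'s father]₄*: the pronoun c-commands this R-expression → coindexation would violate Principle C on *[Victor₃'s father]₄*.
*Oliver₅*: the pronoun c-commands this R-expression → coindexation would violate Principle C on *Oliver₅*.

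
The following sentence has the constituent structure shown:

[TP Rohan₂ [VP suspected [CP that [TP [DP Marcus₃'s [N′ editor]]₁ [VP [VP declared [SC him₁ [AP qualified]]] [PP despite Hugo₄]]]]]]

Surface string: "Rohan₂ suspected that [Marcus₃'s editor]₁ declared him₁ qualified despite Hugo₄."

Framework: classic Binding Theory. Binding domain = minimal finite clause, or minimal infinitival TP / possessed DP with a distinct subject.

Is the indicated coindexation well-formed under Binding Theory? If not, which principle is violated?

The two coindexed NPs are *[Marcus₃'s editor]₁* and *him₁*.
*him₁* is a pronoun. Its binding domain is the embedded TP, whose subject is [Marcus₃'s editor]₁.
*[Marcus₃'s editor]₁* c-commands it within that domain and carries the same index.
The pronoun is locally bound → Principle B violation.

Principle B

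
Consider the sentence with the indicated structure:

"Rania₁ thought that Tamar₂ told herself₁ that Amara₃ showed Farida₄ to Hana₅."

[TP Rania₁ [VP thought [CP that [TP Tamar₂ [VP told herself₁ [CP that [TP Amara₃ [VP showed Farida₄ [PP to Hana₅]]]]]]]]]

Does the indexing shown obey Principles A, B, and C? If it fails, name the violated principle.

Principle A

The two coindexed NPs are *Rania₁* and *herself₁*.
*herself₁* is an anaphor. Principle A requires it to be bound within its binding domain — the embedded TP, whose subject is Tamar₂.
Within that domain it is c-commanded by *Tamar₂*, which does not share its index.
*Rania₁* does c-command the anaphor, but from outside its binding domain.
The anaphor is unbound in its domain → Principle A violation.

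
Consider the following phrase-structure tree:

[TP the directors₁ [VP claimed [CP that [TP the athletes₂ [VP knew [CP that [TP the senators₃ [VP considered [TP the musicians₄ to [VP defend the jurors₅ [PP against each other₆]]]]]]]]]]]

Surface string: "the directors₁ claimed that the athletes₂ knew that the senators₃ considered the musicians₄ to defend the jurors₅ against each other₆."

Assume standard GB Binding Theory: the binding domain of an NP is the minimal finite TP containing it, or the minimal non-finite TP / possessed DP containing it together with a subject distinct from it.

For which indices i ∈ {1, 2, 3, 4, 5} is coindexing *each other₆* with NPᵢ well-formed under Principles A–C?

{4, 5}

*each other* is an anaphor, so Principle A applies: it must be bound in its binding domain.
Binding domain of *each other₆*: the embedded TP, whose subject is the musicians₄.
*the directors₁* c-commands the anaphor but is outside its binding domain → cannot satisfy Principle A.
*the athletes₂* c-commands the anaphor but is outside its binding domain → cannot satisfy Principle A.
*the senators₃* c-commands the anaphor but is outside its binding domain → cannot satisfy Principle A.
*the musicians₄* c-commands the anaphor within its binding domain → licit binder.
*the jurors₅* c-commands the anaphor within its binding domain → licit binder.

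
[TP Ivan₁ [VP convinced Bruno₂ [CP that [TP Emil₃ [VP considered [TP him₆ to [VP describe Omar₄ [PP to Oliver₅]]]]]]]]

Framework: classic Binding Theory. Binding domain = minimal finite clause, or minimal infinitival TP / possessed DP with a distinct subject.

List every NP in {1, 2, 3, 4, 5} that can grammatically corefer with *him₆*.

*him* is a pronoun, so Principle B applies: it must be free in its binding domain.
Binding domain of *him₆*: the embedded TP, whose subject is Emil₃.
*Ivan₁* c-commands the pronoun but from outside its binding domain, and is not c-commanded by it → coindexation permitted.
*Bruno₂* c-commands the pronoun but from outside its binding domain, and is not c-commanded by it → coindexation permitted.
*Emil₃* c-commands the pronoun within its binding domain → coindexation would violate Principle B.
*Omar₄*: the pronoun c-commands this R-expression → coindexation would violate Principle C on *Omar₄*.
*Oliver₅*: the pronoun c-commands this R-expression → coindexation would violate Principle C on *Oliver₅*.

{1, 2}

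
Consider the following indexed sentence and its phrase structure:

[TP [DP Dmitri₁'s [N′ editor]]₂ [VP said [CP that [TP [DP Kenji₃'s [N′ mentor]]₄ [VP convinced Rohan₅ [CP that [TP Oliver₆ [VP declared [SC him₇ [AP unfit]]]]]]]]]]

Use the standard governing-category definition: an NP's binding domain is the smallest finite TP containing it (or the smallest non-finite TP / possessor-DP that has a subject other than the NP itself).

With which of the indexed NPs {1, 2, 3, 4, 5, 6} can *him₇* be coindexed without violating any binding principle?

{1, 2, 3, 4, 5}

*him* is a pronoun, so Principle B applies: it must be free in its binding domain.
Binding domain of *him₇*: the embedded TP, whose subject is Oliver₆.
*Dmitri₁* and the pronoun do not c-command one another → neither Principle B nor Principle C is at stake; coindexation permitted.
*[Dmitri₁'s editor]₂* c-commands the pronoun but from outside its binding domain, and is not c-commanded by it → coindexation permitted.
*Kenji₃* and the pronoun do not c-command one another → neither Principle B nor Principle C is at stake; coindexation permitted.
*[Kenji₃'s mentor]₄* c-commands the pronoun but from outside its binding domain, and is not c-commanded by it → coindexation permitted.
*Rohan₅* c-commands the pronoun but from outside its binding domain, and is not c-commanded by it → coindexation permitted.
*Oliver₆* c-commands the pronoun within its binding domain → coindexation would violate Principle B.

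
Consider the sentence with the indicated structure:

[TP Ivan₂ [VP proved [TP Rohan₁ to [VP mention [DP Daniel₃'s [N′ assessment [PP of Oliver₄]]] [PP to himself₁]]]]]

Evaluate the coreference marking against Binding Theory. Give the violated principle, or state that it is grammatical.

grammatical

The two coindexed NPs are *Rohan₁* and *himself₁*.
*himself₁* is an anaphor; its binding domain is the embedded TP, whose subject is Rohan₁. *Rohan₁* c-commands it within that domain and shares its index, so Principle A is satisfied.
*Rohan₁* is an R-expression; *himself₁* does not c-command it, and no other NP shares its index, so Principle C is satisfied.
All principles are respected.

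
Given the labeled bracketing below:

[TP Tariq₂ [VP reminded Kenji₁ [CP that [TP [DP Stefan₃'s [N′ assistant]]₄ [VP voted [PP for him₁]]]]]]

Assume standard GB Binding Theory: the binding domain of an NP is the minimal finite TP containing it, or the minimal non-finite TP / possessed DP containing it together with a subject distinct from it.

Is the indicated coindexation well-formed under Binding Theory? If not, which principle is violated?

The two coindexed NPs are *Kenji₁* and *him₁*.
*him₁* is a pronoun; its binding domain is the embedded TP, whose subject is [Stefan₃'s assistant]₄. Within that domain it is c-commanded only by *[Stefan₃'s assistant]₄*, which carries a different index — the pronoun is free locally, so Principle B holds.
*Kenji₁* is an R-expression; *him₁* does not c-command it, and no other NP shares its index, so Principle C is satisfied.
All principles are respected.

grammatical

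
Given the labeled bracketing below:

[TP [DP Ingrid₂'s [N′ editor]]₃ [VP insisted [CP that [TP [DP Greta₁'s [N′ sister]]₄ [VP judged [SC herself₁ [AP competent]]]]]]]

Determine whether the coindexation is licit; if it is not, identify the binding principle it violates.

Principle A

The two coindexed NPs are *Greta₁* and *herself₁*.
*herself₁* is an anaphor. Principle A requires it to be bound within its binding domain — the embedded TP, whose subject is [Greta₁'s sister]₄.
Within that domain it is c-commanded by *[Greta₁'s sister]₄*, which does not share its index.
*Greta₁* does not c-command the anaphor at all.
The anaphor is unbound in its domain → Principle A violation.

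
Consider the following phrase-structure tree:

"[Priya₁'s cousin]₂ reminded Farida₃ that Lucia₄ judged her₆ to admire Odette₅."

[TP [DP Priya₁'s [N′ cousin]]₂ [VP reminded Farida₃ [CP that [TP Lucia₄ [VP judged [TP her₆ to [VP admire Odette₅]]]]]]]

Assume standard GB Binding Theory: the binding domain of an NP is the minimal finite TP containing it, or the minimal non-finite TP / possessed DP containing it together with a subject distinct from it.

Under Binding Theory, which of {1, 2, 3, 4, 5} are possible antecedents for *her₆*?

{1, 2, 3}

*her* is a pronoun, so Principle B applies: it must be free in its binding domain.
Binding domain of *her₆*: the embedded TP, whose subject is Lucia₄.
*Priya₁* and the pronoun do not c-command one another → neither Principle B nor Principle C is at stake; coindexation permitted.
*[Priya₁'s cousin]₂* c-commands the pronoun but from outside its binding domain, and is not c-commanded by it → coindexation permitted.
*Farida₃* c-commands the pronoun but from outside its binding domain, and is not c-commanded by it → coindexation permitted.
*Lucia₄* c-commands the pronoun within its binding domain → coindexation would violate Principle B.
*Odette₅*: the pronoun c-commands this R-expression → coindexation would violate Principle C on *Odette₅*.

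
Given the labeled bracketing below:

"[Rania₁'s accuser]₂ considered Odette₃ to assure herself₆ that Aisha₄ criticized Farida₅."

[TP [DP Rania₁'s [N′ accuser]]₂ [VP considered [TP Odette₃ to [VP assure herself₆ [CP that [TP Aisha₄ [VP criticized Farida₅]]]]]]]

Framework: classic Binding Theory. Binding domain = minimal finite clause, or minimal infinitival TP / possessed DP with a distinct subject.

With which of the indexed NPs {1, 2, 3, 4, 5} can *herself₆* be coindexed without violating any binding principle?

{3}

*herself* is an anaphor, so Principle A applies: it must be bound in its binding domain.
Binding domain of *herself₆*: the embedded TP, whose subject is Odette₃.
*Rania₁* does not c-command the anaphor → cannot bind it.
*[Rania₁'s accuser]₂* c-commands the anaphor but is outside its binding domain → cannot satisfy Principle A.
*Odette₃* c-commands the anaphor within its binding domain → licit binder.
*Aisha₄* does not c-command the anaphor → cannot bind it.
*Farida₅* does not c-command the anaphor → cannot bind it.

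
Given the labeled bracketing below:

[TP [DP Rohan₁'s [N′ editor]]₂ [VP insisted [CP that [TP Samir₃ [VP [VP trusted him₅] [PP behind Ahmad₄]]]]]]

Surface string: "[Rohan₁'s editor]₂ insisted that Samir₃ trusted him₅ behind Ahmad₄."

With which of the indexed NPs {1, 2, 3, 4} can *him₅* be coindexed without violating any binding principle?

*him* is a pronoun, so Principle B applies: it must be free in its binding domain.
Binding domain of *him₅*: the embedded TP, whose subject is Samir₃.
*Rohan₁* and the pronoun do not c-command one another → neither Principle B nor Principle C is at stake; coindexation permitted.
*[Rohan₁'s editor]₂* c-commands the pronoun but from outside its binding domain, and is not c-commanded by it → coindexation permitted.
*Samir₃* c-commands the pronoun within its binding domain → coindexation would violate Principle B.
*Ahmad₄* and the pronoun do not c-command one another → neither Principle B nor Principle C is at stake; coindexation permitted.

{1, 2, 4}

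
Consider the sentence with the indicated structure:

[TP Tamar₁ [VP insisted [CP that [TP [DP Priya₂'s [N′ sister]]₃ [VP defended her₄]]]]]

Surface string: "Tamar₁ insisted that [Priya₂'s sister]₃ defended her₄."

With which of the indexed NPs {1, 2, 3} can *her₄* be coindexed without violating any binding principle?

{1, 2}

*her* is a pronoun, so Principle B applies: it must be free in its binding domain.
Binding domain of *her₄*: the embedded TP, whose subject is [Priya₂'s sister]₃.
*Tamar₁* c-commands the pronoun but from outside its binding domain, and is not c-commanded by it → coindexation permitted.
*Priya₂* and the pronoun do not c-command one another → neither Principle B nor Principle C is at stake; coindexation permitted.
*[Priya₂'s sister]₃* c-commands the pronoun within its binding domain → coindexation would violate Principle B.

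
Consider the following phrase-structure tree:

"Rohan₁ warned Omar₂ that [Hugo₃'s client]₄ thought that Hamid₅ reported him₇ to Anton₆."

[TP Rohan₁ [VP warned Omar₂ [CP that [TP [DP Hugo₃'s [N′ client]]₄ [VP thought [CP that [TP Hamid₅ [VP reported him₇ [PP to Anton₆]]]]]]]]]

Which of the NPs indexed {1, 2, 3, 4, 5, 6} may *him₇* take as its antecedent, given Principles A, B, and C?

{1, 2, 3, 4}

*him* is a pronoun, so Principle B applies: it must be free in its binding domain.
Binding domain of *him₇*: the embedded TP, whose subject is Hamid₅.
*Rohan₁* c-commands the pronoun but from outside its binding domain, and is not c-commanded by it → coindexation permitted.
*Omar₂* c-commands the pronoun but from outside its binding domain, and is not c-commanded by it → coindexation permitted.
*Hugo₃* and the pronoun do not c-command one another → neither Principle B nor Principle C is at stake; coindexation permitted.
*[Hugo₃'s client]₄* c-commands the pronoun but from outside its binding domain, and is not c-commanded by it → coindexation permitted.
*Hamid₅* c-commands the pronoun within its binding domain → coindexation would violate Principle B.
*Anton₆*: the pronoun c-commands this R-expression → coindexation would violate Principle C on *Anton₆*.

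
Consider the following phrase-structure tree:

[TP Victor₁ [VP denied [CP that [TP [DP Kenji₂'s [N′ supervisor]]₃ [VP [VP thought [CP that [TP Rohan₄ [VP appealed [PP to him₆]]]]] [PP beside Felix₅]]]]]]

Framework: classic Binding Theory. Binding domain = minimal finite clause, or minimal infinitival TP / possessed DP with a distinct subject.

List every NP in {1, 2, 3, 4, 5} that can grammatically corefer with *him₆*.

*him* is a pronoun, so Principle B applies: it must be free in its binding domain.
Binding domain of *him₆*: the embedded TP, whose subject is Rohan₄.
*Victor₁* c-commands the pronoun but from outside its binding domain, and is not c-commanded by it → coindexation permitted.
*Kenji₂* and the pronoun do not c-command one another → neither Principle B nor Principle C is at stake; coindexation permitted.
*[Kenji₂'s supervisor]₃* c-commands the pronoun but from outside its binding domain, and is not c-commanded by it → coindexation permitted.
*Rohan₄* c-commands the pronoun within its binding domain → coindexation would violate Principle B.
*Felix₅* and the pronoun do not c-command one another → neither Principle B nor Principle C is at stake; coindexation permitted.

{1, 2, 3, 5}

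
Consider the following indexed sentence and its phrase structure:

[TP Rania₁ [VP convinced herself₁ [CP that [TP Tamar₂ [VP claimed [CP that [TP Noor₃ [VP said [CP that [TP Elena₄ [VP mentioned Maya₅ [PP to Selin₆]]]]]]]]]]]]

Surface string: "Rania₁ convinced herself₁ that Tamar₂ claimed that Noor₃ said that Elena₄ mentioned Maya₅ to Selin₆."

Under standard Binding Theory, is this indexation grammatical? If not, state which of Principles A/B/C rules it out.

grammatical

The two coindexed NPs are *Rania₁* and *herself₁*.
*herself₁* is an anaphor; its binding domain is the matrix TP, whose subject is Rania₁. *Rania₁* c-commands it within that domain and shares its index, so Principle A is satisfied.
*Rania₁* is an R-expression; *herself₁* does not c-command it, and no other NP shares its index, so Principle C is satisfied.
All principles are respected.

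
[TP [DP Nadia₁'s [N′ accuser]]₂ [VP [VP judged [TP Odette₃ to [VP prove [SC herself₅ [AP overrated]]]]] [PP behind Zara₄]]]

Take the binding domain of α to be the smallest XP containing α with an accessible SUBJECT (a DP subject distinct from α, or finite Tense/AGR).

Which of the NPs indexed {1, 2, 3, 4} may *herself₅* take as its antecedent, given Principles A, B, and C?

{3}

*herself* is an anaphor, so Principle A applies: it must be bound in its binding domain.
Binding domain of *herself₅*: the embedded TP, whose subject is Odette₃.
*Nadia₁* does not c-command the anaphor → cannot bind it.
*[Nadia₁'s accuser]₂* c-commands the anaphor but is outside its binding domain → cannot satisfy Principle A.
*Odette₃* c-commands the anaphor within its binding domain → licit binder.
*Zara₄* does not c-command the anaphor → cannot bind it.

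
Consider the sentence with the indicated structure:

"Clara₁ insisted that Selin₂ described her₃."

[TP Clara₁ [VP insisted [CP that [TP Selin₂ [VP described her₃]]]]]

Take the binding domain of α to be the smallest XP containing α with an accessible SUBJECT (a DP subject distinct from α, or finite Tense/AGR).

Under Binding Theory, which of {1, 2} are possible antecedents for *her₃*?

{1}

*her* is a pronoun, so Principle B applies: it must be free in its binding domain.
Binding domain of *her₃*: the embedded TP, whose subject is Selin₂.
*Clara₁* c-commands the pronoun but from outside its binding domain, and is not c-commanded by it → coindexation permitted.
*Selin₂* c-commands the pronoun within its binding domain → coindexation would violate Principle B.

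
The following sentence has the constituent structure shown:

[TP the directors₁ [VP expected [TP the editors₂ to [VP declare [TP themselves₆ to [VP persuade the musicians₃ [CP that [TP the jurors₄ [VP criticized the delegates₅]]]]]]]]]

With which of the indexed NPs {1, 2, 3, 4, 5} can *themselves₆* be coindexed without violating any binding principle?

*themselves* is an anaphor, so Principle A applies: it must be bound in its binding domain.
Binding domain of *themselves₆*: the embedded TP, whose subject is the editors₂.
*the directors₁* c-commands the anaphor but is outside its binding domain → cannot satisfy Principle A.
*the editors₂* c-commands the anaphor within its binding domain → licit binder.
*the musicians₃* does not c-command the anaphor → cannot bind it.
*the jurors₄* does not c-command the anaphor → cannot bind it.
*the delegates₅* does not c-command the anaphor → cannot bind it.

{2}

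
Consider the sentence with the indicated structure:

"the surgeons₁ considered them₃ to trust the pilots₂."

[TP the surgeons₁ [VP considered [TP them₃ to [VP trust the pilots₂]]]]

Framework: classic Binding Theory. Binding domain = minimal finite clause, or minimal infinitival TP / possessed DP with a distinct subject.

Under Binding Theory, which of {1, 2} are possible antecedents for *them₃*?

*them* is a pronoun, so Principle B applies: it must be free in its binding domain.
Binding domain of *them₃*: the matrix TP, whose subject is the surgeons₁.
*the surgeons₁* c-commands the pronoun within its binding domain → coindexation would violate Principle B.
*the pilots₂*: the pronoun c-commands this R-expression → coindexation would violate Principle C on *the pilots₂*.

none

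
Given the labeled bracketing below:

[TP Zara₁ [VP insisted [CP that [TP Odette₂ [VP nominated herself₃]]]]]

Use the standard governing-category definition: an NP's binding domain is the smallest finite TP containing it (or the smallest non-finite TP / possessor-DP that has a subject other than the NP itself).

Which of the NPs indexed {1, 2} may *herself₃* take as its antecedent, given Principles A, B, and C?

{2}

*herself* is an anaphor, so Principle A applies: it must be bound in its binding domain.
Binding domain of *herself₃*: the embedded TP, whose subject is Odette₂.
*Zara₁* c-commands the anaphor but is outside its binding domain → cannot satisfy Principle A.
*Odette₂* c-commands the anaphor within its binding domain → licit binder.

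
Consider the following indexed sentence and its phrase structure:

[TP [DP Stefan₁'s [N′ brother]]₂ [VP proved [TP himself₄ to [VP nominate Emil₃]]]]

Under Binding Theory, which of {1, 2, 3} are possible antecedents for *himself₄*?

{2}

*himself* is an anaphor, so Principle A applies: it must be bound in its binding domain.
Binding domain of *himself₄*: the matrix TP, whose subject is [Stefan₁'s brother]₂.
*Stefan₁* does not c-command the anaphor → cannot bind it.
*[Stefan₁'s brother]₂* c-commands the anaphor within its binding domain → licit binder.
*Emil₃* does not c-command the anaphor → cannot bind it.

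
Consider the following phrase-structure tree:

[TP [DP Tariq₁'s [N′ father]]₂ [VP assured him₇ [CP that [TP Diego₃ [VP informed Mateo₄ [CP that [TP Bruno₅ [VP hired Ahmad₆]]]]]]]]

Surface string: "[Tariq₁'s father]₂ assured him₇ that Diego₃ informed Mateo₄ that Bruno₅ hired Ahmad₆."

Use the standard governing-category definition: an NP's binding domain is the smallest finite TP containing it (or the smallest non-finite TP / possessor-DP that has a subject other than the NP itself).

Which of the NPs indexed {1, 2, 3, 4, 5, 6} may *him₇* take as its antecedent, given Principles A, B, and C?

{1}

*him* is a pronoun, so Principle B applies: it must be free in its binding domain.
Binding domain of *him₇*: the matrix TP, whose subject is [Tariq₁'s father]₂.
*Tariq₁* and the pronoun do not c-command one another → neither Principle B nor Principle C is at stake; coindexation permitted.
*[Tariq₁'s father]₂* c-commands the pronoun within its binding domain → coindexation would violate Principle B.
*Diego₃*: the pronoun c-commands this R-expression → coindexation would violate Principle C on *Diego₃*.
*Mateo₄*: the pronoun c-commands this R-expression → coindexation would violate Principle C on *Mateo₄*.
*Bruno₅*: the pronoun c-commands this R-expression → coindexation would violate Principle C on *Bruno₅*.
*Ahmad₆*: the pronoun c-commands this R-expression → coindexation would violate Principle C on *Ahmad₆*.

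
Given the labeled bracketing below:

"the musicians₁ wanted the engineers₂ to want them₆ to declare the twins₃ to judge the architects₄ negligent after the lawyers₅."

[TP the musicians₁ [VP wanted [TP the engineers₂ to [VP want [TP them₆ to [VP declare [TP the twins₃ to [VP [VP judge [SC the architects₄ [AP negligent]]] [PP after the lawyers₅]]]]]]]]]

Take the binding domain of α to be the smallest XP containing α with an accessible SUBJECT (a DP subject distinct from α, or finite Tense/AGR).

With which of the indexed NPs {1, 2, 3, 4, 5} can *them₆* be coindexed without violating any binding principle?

{1}

*them* is a pronoun, so Principle B applies: it must be free in its binding domain.
Binding domain of *them₆*: the embedded TP, whose subject is the engineers₂.
*the musicians₁* c-commands the pronoun but from outside its binding domain, and is not c-commanded by it → coindexation permitted.
*the engineers₂* c-commands the pronoun within its binding domain → coindexation would violate Principle B.
*the twins₃*: the pronoun c-commands this R-expression → coindexation would violate Principle C on *the twins₃*.
*the architects₄*: the pronoun c-commands this R-expression → coindexation would violate Principle C on *the architects₄*.
*the lawyers₅*: the pronoun c-commands this R-expression → coindexation would violate Principle C on *the lawyers₅*.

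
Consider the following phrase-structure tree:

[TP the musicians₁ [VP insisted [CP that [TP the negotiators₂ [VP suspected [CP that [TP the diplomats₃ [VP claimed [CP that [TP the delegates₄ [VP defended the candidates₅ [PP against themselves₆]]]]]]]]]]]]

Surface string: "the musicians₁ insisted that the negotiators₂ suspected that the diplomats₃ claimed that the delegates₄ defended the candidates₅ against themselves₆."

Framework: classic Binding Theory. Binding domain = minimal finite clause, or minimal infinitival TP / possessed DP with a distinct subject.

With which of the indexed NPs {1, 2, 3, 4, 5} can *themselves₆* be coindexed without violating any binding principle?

{4, 5}

*themselves* is an anaphor, so Principle A applies: it must be bound in its binding domain.
Binding domain of *themselves₆*: the embedded TP, whose subject is the delegates₄.
*the musicians₁* c-commands the anaphor but is outside its binding domain → cannot satisfy Principle A.
*the negotiators₂* c-commands the anaphor but is outside its binding domain → cannot satisfy Principle A.
*the diplomats₃* c-commands the anaphor but is outside its binding domain → cannot satisfy Principle A.
*the delegates₄* c-commands the anaphor within its binding domain → licit binder.
*the candidates₅* c-commands the anaphor within its binding domain → licit binder.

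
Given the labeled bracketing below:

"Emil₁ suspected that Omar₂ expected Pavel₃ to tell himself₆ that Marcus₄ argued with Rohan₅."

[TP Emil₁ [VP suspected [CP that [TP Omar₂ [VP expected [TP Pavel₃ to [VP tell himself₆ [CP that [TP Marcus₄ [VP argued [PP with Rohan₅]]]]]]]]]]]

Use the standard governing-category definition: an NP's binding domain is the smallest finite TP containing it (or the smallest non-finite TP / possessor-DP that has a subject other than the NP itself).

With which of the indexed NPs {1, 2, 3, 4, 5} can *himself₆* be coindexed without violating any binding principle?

{3}

*himself* is an anaphor, so Principle A applies: it must be bound in its binding domain.
Binding domain of *himself₆*: the embedded TP, whose subject is Pavel₃.
*Emil₁* c-commands the anaphor but is outside its binding domain → cannot satisfy Principle A.
*Omar₂* c-commands the anaphor but is outside its binding domain → cannot satisfy Principle A.
*Pavel₃* c-commands the anaphor within its binding domain → licit binder.
*Marcus₄* does not c-command the anaphor → cannot bind it.
*Rohan₅* does not c-command the anaphor → cannot bind it.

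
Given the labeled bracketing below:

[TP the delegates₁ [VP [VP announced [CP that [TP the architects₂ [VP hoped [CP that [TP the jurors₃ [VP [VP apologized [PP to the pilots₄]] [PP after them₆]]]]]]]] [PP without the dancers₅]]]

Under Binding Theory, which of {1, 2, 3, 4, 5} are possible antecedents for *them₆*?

*them* is a pronoun, so Principle B applies: it must be free in its binding domain.
Binding domain of *them₆*: the embedded TP, whose subject is the jurors₃.
*the delegates₁* c-commands the pronoun but from outside its binding domain, and is not c-commanded by it → coindexation permitted.
*the architects₂* c-commands the pronoun but from outside its binding domain, and is not c-commanded by it → coindexation permitted.
*the jurors₃* c-commands the pronoun within its binding domain → coindexation would violate Principle B.
*the pilots₄* and the pronoun do not c-command one another → neither Principle B nor Principle C is at stake; coindexation permitted.
*the dancers₅* and the pronoun do not c-command one another → neither Principle B nor Principle C is at stake; coindexation permitted.

{1, 2, 4, 5}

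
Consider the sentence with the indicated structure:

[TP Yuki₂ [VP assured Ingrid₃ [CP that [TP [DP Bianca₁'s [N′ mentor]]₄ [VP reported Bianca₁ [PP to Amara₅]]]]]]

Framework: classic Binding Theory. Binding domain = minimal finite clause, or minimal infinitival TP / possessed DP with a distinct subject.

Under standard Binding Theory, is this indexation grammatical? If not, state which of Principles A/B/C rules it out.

The two coindexed NPs are *Bianca₁* and *Bianca₁*.
*Bianca₁* is an R-expression; no coindexed NP c-commands it, so Principle C holds.
*Bianca₁* is an R-expression; *Bianca₁* does not c-command it, and no other NP shares its index, so Principle C is satisfied.
All principles are respected.

grammatical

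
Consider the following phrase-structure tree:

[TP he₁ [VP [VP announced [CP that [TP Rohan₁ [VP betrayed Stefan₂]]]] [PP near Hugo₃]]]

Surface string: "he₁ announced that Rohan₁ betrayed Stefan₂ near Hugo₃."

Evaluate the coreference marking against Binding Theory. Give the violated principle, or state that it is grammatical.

Principle C

The two coindexed NPs are *he₁* and *Rohan₁*.
*Rohan₁* is an R-expression. Principle C requires it to be free everywhere.
*he₁* c-commands it and carries the same index.
The R-expression is bound → Principle C violation.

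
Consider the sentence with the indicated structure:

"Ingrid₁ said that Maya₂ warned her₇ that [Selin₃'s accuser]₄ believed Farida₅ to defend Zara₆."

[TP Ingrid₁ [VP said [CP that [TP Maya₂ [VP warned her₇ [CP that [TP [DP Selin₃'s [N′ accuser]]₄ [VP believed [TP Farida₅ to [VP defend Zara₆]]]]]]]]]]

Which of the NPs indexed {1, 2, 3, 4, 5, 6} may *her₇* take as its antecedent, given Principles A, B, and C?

{1}

*her* is a pronoun, so Principle B applies: it must be free in its binding domain.
Binding domain of *her₇*: the embedded TP, whose subject is Maya₂.
*Ingrid₁* c-commands the pronoun but from outside its binding domain, and is not c-commanded by it → coindexation permitted.
*Maya₂* c-commands the pronoun within its binding domain → coindexation would violate Principle B.
*Selin₃*: the pronoun c-commands this R-expression → coindexation would violate Principle C on *Selin₃*.
*[Selin₃'s accuser]₄*: the pronoun c-commands this R-expression → coindexation would violate Principle C on *[Selin₃'s accuser]₄*.
*Farida₅*: the pronoun c-commands this R-expression → coindexation would violate Principle C on *Farida₅*.
*Zara₆*: the pronoun c-commands this R-expression → coindexation would violate Principle C on *Zara₆*.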